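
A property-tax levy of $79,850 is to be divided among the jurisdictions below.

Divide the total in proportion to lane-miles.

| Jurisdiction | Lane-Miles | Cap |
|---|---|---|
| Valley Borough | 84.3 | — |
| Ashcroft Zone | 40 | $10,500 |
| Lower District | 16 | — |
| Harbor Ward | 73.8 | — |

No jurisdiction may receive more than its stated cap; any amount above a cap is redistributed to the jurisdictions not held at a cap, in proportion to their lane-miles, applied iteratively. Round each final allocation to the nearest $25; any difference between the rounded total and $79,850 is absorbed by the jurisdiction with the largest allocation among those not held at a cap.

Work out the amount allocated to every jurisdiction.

Total lane-miles = 214.1.
Pro-rata shares before constraints: Valley Borough 31,440.24; Ashcroft Zone 14,918.26; Lower District 5,967.30; Harbor Ward 27,524.19.
Capped: Ashcroft Zone ($10,500); balance $69,350 reallocated over remaining lane-miles 174.1.
Shares after redistribution: Valley Borough 33,579.58 → $33,575; Lower District 6,373.35 → $6,375; Harbor Ward 29,397.07 → $29,400.

Valley Borough: $33,575; Ashcroft Zone: $10,500; Lower District: $6,375; Harbor Ward: $29,400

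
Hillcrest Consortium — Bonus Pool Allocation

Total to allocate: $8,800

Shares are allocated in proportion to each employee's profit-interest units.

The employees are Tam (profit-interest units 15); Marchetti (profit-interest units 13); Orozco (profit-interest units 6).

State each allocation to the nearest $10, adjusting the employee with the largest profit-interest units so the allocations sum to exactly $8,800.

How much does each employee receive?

Tam: $3,890 | Marchetti: $3,360 | Orozco: $1,550

Profit-interest units total: 34.
Raw shares: Tam 15/34 × $8,800 = 3,882.35; Marchetti 13/34 × $8,800 = 3,364.71; Orozco 6/34 × $8,800 = 1,552.94.
At nearest $10: Tam $3,880; Marchetti $3,360; Orozco $1,550. Sum = $8,790.
Difference $8,800 − $8,790 = +$10 applied to largest profit-interest units (Tam): Tam becomes $3,890.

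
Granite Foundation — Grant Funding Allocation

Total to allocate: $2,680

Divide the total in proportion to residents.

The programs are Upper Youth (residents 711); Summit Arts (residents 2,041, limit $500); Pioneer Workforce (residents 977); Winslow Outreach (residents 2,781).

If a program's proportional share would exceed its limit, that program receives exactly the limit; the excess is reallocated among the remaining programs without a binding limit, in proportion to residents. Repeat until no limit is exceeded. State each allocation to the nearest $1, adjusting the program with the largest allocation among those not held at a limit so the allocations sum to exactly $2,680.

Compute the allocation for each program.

Residents total: 6,510.
Pro-rata shares before constraints: Upper Youth 292.70; Summit Arts 840.23; Pioneer Workforce 402.21; Winslow Outreach 1,144.87.
Cap binds for Summit Arts ($500); residual $2,180 reallocated over remaining residents 4,469.
Redistributed shares: Upper Youth 346.83 → $347; Pioneer Workforce 476.59 → $477; Winslow Outreach 1,356.59 → $1,357.
Rounding difference −$1 applied to Winslow Outreach → $1,356.

Upper Youth: $347; Summit Arts: $500; Pioneer Workforce: $477; Winslow Outreach: $1,356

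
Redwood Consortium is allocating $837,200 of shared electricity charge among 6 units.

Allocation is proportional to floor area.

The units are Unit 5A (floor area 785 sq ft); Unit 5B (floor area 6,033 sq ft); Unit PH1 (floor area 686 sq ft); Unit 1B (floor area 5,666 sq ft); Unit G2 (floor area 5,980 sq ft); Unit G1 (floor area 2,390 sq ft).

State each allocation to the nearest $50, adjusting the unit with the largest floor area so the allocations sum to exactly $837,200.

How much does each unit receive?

Sum of floor area: 785 + 6,033 + 686 + 5,666 + 5,980 + 2,390 = 21,540.
Pro-rata amounts: Unit 5A 30,510.77; Unit 5B 234,485.96; Unit PH1 26,662.92; Unit 1B 220,221.69; Unit G2 232,426.00; Unit G1 92,892.66.
After rounding ($50): Unit 5A $30,500; Unit 5B $234,500; Unit PH1 $26,650; Unit 1B $220,200; Unit G2 $232,450; Unit G1 $92,900. Sum = $837,200.
No rounding difference to absorb.

Unit 5A: $30,500 · Unit 5B: $234,500 · Unit PH1: $26,650 · Unit 1B: $220,200 · Unit G2: $232,450 · Unit G1: $92,900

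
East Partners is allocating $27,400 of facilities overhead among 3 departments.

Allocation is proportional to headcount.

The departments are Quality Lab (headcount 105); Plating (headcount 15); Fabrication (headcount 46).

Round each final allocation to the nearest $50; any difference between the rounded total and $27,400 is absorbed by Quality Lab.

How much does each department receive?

Combined headcount = 166.
Raw shares: Quality Lab 105/166 × $27,400 = 17,331.33; Plating 15/166 × $27,400 = 2,475.90; Fabrication 46/166 × $27,400 = 7,592.77.
Rounded to nearest $50: Quality Lab $17,350; Plating $2,500; Fabrication $7,600. Sum = $27,450.
Difference $27,400 − $27,450 = −$50 applied to Quality Lab: Quality Lab becomes $17,300.

Quality Lab: $17,300 · Plating: $2,500 · Fabrication: $7,600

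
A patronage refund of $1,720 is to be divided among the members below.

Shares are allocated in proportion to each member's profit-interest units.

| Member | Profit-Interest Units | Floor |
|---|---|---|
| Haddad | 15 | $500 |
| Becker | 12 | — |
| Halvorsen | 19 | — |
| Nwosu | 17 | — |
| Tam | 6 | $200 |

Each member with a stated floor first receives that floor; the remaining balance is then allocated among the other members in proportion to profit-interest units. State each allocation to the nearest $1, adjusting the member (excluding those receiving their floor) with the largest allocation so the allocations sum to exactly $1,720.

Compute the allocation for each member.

Haddad: $500; Becker: $255; Halvorsen: $404; Nwosu: $361; Tam: $200

Minimums first: Haddad $500; Tam $200. Remaining pool $1,020.
Remaining pool split over remaining profit-interest units 48: Becker 255.00 → $255; Halvorsen 403.75 → $404; Nwosu 361.25 → $361.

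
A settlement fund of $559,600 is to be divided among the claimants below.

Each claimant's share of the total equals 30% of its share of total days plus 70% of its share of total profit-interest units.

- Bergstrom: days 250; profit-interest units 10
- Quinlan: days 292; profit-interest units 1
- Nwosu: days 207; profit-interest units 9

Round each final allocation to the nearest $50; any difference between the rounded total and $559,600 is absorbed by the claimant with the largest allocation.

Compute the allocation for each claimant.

Totals — days 749, profit-interest units 20.
Combined weights (30% days + 70% profit-interest units): Bergstrom 0.4501; Quinlan 0.1520; Nwosu 0.3979.
Raw shares: Bergstrom 251,894.71; Quinlan 85,034.54; Nwosu 222,670.74.
At nearest $50: Bergstrom $251,900; Quinlan $85,050; Nwosu $222,650. Sum = $559,600.
Sum already equals the total — no adjustment.

Bergstrom: $251,900 | Quinlan: $85,050 | Nwosu: $222,650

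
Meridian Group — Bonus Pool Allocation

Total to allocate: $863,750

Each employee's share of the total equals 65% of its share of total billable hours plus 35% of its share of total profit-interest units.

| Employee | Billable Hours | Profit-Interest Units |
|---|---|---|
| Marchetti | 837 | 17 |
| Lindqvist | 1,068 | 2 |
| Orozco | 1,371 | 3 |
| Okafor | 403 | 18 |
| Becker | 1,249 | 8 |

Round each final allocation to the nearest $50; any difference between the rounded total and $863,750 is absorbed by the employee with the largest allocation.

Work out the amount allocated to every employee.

Billable hours total 4,928; profit-interest units total 48.
Blended shares (65% billable hours + 35% profit-interest units): Marchetti 0.2344; Lindqvist 0.1555; Orozco 0.2027; Okafor 0.1844; Becker 0.2231.
Pro-rata amounts: Marchetti 202,426.80; Lindqvist 134,271.53; Orozco 175,089.91; Okafor 159,280.20; Becker 192,681.57.
After rounding ($50): Marchetti $202,450; Lindqvist $134,250; Orozco $175,100; Okafor $159,300; Becker $192,700. Sum = $863,800.
Difference $863,750 − $863,800 = −$50 applied to largest allocation (Marchetti): Marchetti becomes $202,400.

Marchetti: $202,400 | Lindqvist: $134,250 | Orozco: $175,100 | Okafor: $159,300 | Becker: $192,700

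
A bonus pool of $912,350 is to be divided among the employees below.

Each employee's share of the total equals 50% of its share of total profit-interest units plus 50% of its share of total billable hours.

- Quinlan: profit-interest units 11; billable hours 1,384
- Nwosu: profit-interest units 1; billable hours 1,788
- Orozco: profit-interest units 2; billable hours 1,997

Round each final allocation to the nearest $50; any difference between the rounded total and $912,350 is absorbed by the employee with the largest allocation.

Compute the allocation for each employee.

Quinlan: $480,550; Nwosu: $190,400; Orozco: $241,400

Totals — profit-interest units 14, billable hours 5,169.
Combined weights (50% profit-interest units + 50% billable hours): Quinlan 0.5267; Nwosu 0.2087; Orozco 0.2646.
Pro-rata amounts: Quinlan 480,564.09; Nwosu 190,378.65; Orozco 241,407.26.
After rounding ($50): Quinlan $480,550; Nwosu $190,400; Orozco $241,400. Sum = $912,350.
Rounded total matches; no reconciliation needed.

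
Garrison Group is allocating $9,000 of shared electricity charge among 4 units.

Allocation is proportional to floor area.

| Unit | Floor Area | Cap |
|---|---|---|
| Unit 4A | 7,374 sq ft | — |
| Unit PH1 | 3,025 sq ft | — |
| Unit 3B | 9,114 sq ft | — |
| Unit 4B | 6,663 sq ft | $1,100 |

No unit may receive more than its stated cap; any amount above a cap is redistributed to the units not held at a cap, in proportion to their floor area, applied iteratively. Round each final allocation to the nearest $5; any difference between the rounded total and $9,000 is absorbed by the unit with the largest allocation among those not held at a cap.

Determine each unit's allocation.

Sum of floor area: 26,176.
Pro-rata shares before constraints: Unit 4A 2,535.38; Unit PH1 1,040.07; Unit 3B 3,133.63; Unit 4B 2,290.92.
Capped: Unit 4B ($1,100); residual $7,900 reallocated over remaining floor area 19,513.
Remaining shares: Unit 4A 2,985.43 → $2,985; Unit PH1 1,224.70 → $1,225; Unit 3B 3,689.88 → $3,690.

Unit 4A: $2,985; Unit PH1: $1,225; Unit 3B: $3,690; Unit 4B: $1,100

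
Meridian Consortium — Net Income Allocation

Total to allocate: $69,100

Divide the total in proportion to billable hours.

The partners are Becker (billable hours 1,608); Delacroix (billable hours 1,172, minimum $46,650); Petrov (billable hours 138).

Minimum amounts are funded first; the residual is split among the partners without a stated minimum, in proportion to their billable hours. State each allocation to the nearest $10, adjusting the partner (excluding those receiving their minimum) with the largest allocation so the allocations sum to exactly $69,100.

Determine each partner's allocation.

Fund the minimums — Delacroix $46,650. Remaining pool $22,450.
Remaining pool split over remaining billable hours 1,746: Becker 20,675.60 → $20,680; Petrov 1,774.40 → $1,770.

Becker: $20,680 · Delacroix: $46,650 · Petrov: $1,770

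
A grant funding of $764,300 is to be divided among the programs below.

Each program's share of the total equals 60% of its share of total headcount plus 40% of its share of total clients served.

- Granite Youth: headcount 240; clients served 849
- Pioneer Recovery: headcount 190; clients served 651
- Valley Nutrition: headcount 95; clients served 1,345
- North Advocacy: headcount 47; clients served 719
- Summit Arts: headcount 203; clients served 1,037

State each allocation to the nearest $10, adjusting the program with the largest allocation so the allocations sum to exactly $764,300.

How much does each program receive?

Granite Youth: $198,430 | Pioneer Recovery: $155,680 | Valley Nutrition: $145,580 | North Advocacy: $75,590 | Summit Arts: $189,020

Headcount total 775; clients served total 4,601.
Composite weights (60% headcount + 40% clients served): Granite Youth 0.2596; Pioneer Recovery 0.2037; Valley Nutrition 0.1905; North Advocacy 0.0989; Summit Arts 0.2473.
Pro-rata amounts: Granite Youth 198,424.89; Pioneer Recovery 155,682.69; Valley Nutrition 145,583.47; North Advocacy 75,585.64; Summit Arts 189,023.32.
Rounded to nearest $10: Granite Youth $198,420; Pioneer Recovery $155,680; Valley Nutrition $145,580; North Advocacy $75,590; Summit Arts $189,020. Sum = $764,290.
Difference $764,300 − $764,290 = +$10 applied to largest allocation (Granite Youth): Granite Youth becomes $198,430.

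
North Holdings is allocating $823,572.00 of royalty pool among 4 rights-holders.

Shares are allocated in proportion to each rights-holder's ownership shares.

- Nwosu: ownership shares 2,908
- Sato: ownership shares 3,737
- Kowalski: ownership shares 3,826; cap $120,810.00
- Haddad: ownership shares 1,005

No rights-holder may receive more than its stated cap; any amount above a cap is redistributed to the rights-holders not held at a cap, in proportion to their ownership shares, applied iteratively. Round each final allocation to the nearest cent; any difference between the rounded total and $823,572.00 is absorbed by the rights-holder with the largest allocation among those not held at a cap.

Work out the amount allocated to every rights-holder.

Nwosu: $267,141.42 · Sato: $343,296.94 · Kowalski: $120,810.00 · Haddad: $92,323.64

Ownership shares total: 11,476.
Unconstrained shares: Nwosu 208,691.8243; Sato 268,184.7825; Kowalski 274,571.8432; Haddad 72,123.5500.
Capped: Kowalski ($120,810.00); balance $702,762.00 reallocated over remaining ownership shares 7,650.
Redistributed shares: Nwosu 267,141.4243 → $267,141.42; Sato 343,296.9404 → $343,296.94; Haddad 92,323.6353 → $92,323.64.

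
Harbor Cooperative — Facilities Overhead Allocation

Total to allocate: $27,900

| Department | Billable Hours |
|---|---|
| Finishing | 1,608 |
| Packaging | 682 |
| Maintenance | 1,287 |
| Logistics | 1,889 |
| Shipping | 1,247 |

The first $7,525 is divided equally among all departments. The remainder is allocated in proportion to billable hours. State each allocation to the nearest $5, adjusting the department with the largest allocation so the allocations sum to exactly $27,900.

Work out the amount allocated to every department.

Finishing: $6,385 · Packaging: $3,575 · Maintenance: $5,410 · Logistics: $7,240 · Shipping: $5,290

$7,525 shared equally gives $1,505 per department.
Remainder $20,375 by billable hours (total 6,713): Finishing 4,880.53 → $4,880; Packaging 2,069.98 → $2,070; Maintenance 3,906.25 → $3,905; Logistics 5,733.41 → $5,735; Shipping 3,784.84 → $3,785.
Totals: Finishing $1,505 + $4,880 = $6,385; Packaging $1,505 + $2,070 = $3,575; Maintenance $1,505 + $3,905 = $5,410; Logistics $1,505 + $5,735 = $7,240; Shipping $1,505 + $3,785 = $5,290.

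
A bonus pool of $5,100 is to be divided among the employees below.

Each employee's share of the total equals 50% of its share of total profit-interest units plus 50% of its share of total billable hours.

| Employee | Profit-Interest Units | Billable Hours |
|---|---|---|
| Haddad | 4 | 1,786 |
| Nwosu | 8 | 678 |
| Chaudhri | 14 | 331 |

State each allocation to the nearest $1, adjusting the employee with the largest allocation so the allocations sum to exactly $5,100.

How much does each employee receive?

Profit-interest units total 26; billable hours total 2,795.
Composite weights (50% profit-interest units + 50% billable hours): Haddad 0.3964; Nwosu 0.2751; Chaudhri 0.3284.
Pro-rata amounts: Haddad 2,021.75; Nwosu 1,403.18; Chaudhri 1,675.06.
After rounding ($1): Haddad $2,022; Nwosu $1,403; Chaudhri $1,675. Sum = $5,100.
Rounded total matches; no reconciliation needed.

Haddad: $2,022 · Nwosu: $1,403 · Chaudhri: $1,675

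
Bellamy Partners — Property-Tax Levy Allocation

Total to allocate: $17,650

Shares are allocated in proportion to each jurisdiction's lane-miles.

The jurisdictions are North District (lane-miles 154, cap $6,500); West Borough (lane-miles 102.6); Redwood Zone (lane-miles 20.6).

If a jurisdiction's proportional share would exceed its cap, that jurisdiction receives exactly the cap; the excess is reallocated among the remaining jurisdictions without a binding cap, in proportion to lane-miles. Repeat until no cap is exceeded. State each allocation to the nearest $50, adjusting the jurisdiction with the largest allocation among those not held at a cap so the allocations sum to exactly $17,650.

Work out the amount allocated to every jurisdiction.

North District: $6,500 | West Borough: $9,300 | Redwood Zone: $1,850

Sum of lane-miles: 277.2.
Pro-rata shares before constraints: North District 9,805.56; West Borough 6,532.79; Redwood Zone 1,311.65.
Cap binds for North District ($6,500); remaining pool $11,150 reallocated over remaining lane-miles 123.2.
Remaining shares: West Borough 9,285.63 → $9,300; Redwood Zone 1,864.37 → $1,850.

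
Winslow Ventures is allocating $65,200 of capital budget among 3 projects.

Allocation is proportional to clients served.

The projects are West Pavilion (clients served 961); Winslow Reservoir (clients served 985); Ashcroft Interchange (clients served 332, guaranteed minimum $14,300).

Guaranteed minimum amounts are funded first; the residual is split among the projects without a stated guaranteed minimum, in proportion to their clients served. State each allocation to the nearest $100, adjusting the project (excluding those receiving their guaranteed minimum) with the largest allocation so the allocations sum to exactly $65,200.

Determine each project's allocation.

West Pavilion: $25,100; Winslow Reservoir: $25,800; Ashcroft Interchange: $14,300

Guaranteed amounts: Ashcroft Interchange $14,300. Residual $50,900.
Residual split over remaining clients served 1,946: West Pavilion 25,136.13 → $25,100; Winslow Reservoir 25,763.87 → $25,800.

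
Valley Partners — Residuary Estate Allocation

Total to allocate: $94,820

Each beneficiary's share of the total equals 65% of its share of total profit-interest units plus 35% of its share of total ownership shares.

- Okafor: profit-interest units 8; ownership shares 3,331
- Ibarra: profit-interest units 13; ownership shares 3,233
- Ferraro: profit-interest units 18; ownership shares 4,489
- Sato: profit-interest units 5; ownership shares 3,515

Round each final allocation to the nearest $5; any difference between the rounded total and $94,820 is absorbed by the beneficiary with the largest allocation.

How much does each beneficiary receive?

Totals — profit-interest units 44, ownership shares 14,568.
Composite weights (65% profit-interest units + 35% ownership shares): Okafor 0.1982; Ibarra 0.2697; Ferraro 0.3738; Sato 0.1583.
Raw shares: Okafor 18,794.27; Ibarra 25,574.77; Ferraro 35,439.78; Sato 15,011.18.
At nearest $5: Okafor $18,795; Ibarra $25,575; Ferraro $35,440; Sato $15,010. Sum = $94,820.
No rounding difference to absorb.

Okafor: $18,795; Ibarra: $25,575; Ferraro: $35,440; Sato: $15,010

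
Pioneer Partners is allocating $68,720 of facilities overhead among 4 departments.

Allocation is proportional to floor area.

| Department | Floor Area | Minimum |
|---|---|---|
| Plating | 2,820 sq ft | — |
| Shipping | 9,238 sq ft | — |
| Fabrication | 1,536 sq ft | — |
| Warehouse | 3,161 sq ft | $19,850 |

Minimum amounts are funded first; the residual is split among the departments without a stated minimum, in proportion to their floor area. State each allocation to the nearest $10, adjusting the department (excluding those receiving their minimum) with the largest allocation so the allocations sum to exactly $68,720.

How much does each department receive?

Plating: $10,140 | Shipping: $33,210 | Fabrication: $5,520 | Warehouse: $19,850

Guaranteed amounts: Warehouse $19,850. Balance $48,870.
Balance split over remaining floor area 13,594: Plating 10,137.81 → $10,140; Shipping 33,210.32 → $33,210; Fabrication 5,521.87 → $5,520.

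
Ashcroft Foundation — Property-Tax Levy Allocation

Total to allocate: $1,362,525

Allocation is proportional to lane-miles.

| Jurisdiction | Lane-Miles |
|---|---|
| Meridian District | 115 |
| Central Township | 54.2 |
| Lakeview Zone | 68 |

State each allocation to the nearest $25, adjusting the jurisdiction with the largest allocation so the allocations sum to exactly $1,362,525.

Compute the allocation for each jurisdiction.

Meridian District: $660,600; Central Township: $311,325; Lakeview Zone: $390,600

Sum of lane-miles: 237.2.
Unrounded shares: Meridian District 115/237.2 × $1,362,525 = 660,583.37; Central Township 54.2/237.2 × $1,362,525 = 311,335.81; Lakeview Zone 68/237.2 × $1,362,525 = 390,605.82.
At nearest $25: Meridian District $660,575; Central Township $311,325; Lakeview Zone $390,600. Sum = $1,362,500.
Difference $1,362,525 − $1,362,500 = +$25 applied to largest allocation (Meridian District): Meridian District becomes $660,600.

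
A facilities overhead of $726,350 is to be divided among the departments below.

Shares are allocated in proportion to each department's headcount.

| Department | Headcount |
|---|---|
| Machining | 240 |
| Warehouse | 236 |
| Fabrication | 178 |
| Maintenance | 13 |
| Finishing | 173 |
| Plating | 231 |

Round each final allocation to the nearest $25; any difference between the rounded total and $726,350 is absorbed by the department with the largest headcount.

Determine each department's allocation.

Machining: $162,750 | Warehouse: $160,050 | Fabrication: $120,725 | Maintenance: $8,825 | Finishing: $117,325 | Plating: $156,675

Total headcount = 240 + 236 + 178 + 13 + 173 + 231 = 1,071.
Unrounded shares: Machining 162,767.51; Warehouse 160,054.72; Fabrication 120,719.23; Maintenance 8,816.57; Finishing 117,328.24; Plating 156,663.73.
Rounded to nearest $25: Machining $162,775; Warehouse $160,050; Fabrication $120,725; Maintenance $8,825; Finishing $117,325; Plating $156,675. Sum = $726,375.
Difference $726,350 − $726,375 = −$25 applied to largest headcount (Machining): Machining becomes $162,750.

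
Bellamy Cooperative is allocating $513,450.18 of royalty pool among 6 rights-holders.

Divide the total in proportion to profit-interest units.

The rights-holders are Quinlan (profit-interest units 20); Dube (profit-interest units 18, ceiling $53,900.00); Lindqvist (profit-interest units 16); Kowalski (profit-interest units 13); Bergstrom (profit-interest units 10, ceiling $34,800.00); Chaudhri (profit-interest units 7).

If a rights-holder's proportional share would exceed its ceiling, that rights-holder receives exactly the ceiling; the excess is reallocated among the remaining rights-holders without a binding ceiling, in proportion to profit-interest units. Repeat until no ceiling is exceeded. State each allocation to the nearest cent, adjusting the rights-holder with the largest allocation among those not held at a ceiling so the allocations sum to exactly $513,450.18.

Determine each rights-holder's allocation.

Sum of profit-interest units: 84.
Proportional shares (ignoring caps): Quinlan 122,250.0429; Dube 110,025.0386; Lindqvist 97,800.0343; Kowalski 79,462.5279; Bergstrom 61,125.0214; Chaudhri 42,787.5150.
Capped: Dube ($53,900.00), Bergstrom ($34,800.00); balance $424,750.18 reallocated over remaining profit-interest units 56.
Remaining shares: Quinlan 151,696.4929 → $151,696.49; Lindqvist 121,357.1943 → $121,357.19; Kowalski 98,602.7204 → $98,602.72; Chaudhri 53,093.7725 → $53,093.77.
Rounding difference +$0.01 applied to Quinlan → $151,696.50.

Quinlan: $151,696.50 · Dube: $53,900.00 · Lindqvist: $121,357.19 · Kowalski: $98,602.72 · Bergstrom: $34,800.00 · Chaudhri: $53,093.77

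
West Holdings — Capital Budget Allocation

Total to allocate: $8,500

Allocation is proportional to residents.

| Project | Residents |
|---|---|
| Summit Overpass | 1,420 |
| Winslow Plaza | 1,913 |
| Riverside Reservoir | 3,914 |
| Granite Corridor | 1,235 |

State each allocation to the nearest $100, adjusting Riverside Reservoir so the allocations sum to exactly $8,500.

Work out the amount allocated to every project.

Total residents = 8,482.
Proportional shares: Summit Overpass 1,420/8,482 × $8,500 = 1,423.01; Winslow Plaza 1,913/8,482 × $8,500 = 1,917.06; Riverside Reservoir 3,914/8,482 × $8,500 = 3,922.31; Granite Corridor 1,235/8,482 × $8,500 = 1,237.62.
At nearest $100: Summit Overpass $1,400; Winslow Plaza $1,900; Riverside Reservoir $3,900; Granite Corridor $1,200. Sum = $8,400.
Difference $8,500 − $8,400 = +$100 applied to Riverside Reservoir: Riverside Reservoir becomes $4,000.

Summit Overpass: $1,400 · Winslow Plaza: $1,900 · Riverside Reservoir: $4,000 · Granite Corridor: $1,200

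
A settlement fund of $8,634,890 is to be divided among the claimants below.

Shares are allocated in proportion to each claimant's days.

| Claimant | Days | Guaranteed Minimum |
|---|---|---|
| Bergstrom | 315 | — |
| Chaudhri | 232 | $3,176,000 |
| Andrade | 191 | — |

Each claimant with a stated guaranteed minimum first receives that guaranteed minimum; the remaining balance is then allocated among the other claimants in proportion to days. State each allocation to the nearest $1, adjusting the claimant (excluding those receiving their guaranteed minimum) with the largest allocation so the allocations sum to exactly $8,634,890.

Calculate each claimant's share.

Bergstrom: $3,398,321 · Chaudhri: $3,176,000 · Andrade: $2,060,569

Minimums first: Chaudhri $3,176,000. Residual $5,458,890.
Residual split over remaining days 506: Bergstrom 3,398,320.85 → $3,398,321; Andrade 2,060,569.15 → $2,060,569.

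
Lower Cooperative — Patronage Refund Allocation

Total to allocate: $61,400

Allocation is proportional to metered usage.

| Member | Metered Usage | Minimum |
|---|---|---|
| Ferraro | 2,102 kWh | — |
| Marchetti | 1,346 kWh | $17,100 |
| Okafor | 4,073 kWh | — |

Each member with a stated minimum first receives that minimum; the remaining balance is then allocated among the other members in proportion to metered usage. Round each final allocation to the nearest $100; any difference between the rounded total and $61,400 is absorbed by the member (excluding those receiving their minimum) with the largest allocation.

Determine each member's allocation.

Guaranteed amounts: Marchetti $17,100. Balance $44,300.
Balance split over remaining metered usage 6,175: Ferraro 15,079.94 → $15,100; Okafor 29,220.06 → $29,200.

Ferraro: $15,100 | Marchetti: $17,100 | Okafor: $29,200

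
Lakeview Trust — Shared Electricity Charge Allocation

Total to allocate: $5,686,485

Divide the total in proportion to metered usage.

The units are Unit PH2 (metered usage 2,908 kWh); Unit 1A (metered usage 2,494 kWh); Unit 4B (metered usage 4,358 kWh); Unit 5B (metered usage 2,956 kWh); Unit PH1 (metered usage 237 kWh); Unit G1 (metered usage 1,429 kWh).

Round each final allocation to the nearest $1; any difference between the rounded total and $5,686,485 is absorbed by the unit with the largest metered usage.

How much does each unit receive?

Metered usage total: 2,908 + 2,494 + 4,358 + 2,956 + 237 + 1,429 = 14,382.
Raw shares: Unit PH2 1,149,791.29; Unit 1A 986,100.24; Unit 4B 1,723,105.38; Unit 5B 1,168,769.97; Unit PH1 93,707.20; Unit G1 565,010.92.
At nearest $1: Unit PH2 $1,149,791; Unit 1A $986,100; Unit 4B $1,723,105; Unit 5B $1,168,770; Unit PH1 $93,707; Unit G1 $565,011. Sum = $5,686,484.
Difference $5,686,485 − $5,686,484 = +$1 applied to largest metered usage (Unit 4B): Unit 4B becomes $1,723,106.

Unit PH2: $1,149,791; Unit 1A: $986,100; Unit 4B: $1,723,106; Unit 5B: $1,168,770; Unit PH1: $93,707; Unit G1: $565,011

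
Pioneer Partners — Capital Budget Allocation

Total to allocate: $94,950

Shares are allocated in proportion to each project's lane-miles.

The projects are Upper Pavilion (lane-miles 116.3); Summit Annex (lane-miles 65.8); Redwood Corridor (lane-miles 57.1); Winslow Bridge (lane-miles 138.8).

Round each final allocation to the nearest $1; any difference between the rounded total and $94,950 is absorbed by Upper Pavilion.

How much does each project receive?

Upper Pavilion: $29,214 · Summit Annex: $16,528 · Redwood Corridor: $14,343 · Winslow Bridge: $34,865

Lane-miles total: 378.
Unrounded shares: Upper Pavilion 116.3/378 × $94,950 = 29,213.45; Summit Annex 65.8/378 × $94,950 = 16,528.33; Redwood Corridor 57.1/378 × $94,950 = 14,342.98; Winslow Bridge 138.8/378 × $94,950 = 34,865.24.
After rounding ($1): Upper Pavilion $29,213; Summit Annex $16,528; Redwood Corridor $14,343; Winslow Bridge $34,865. Sum = $94,949.
Difference $94,950 − $94,949 = +$1 applied to Upper Pavilion: Upper Pavilion becomes $29,214.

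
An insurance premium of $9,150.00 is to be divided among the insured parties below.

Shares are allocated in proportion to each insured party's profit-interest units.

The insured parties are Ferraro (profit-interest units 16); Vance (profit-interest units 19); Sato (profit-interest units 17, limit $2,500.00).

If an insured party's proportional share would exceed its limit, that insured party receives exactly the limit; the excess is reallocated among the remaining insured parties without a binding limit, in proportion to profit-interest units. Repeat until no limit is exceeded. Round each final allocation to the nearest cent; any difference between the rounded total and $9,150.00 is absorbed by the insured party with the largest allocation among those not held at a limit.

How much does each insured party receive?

Sum of profit-interest units: 52.
Unconstrained shares: Ferraro 2,815.3846; Vance 3,343.2692; Sato 2,991.3462.
Capped: Sato ($2,500.00); remaining pool $6,650.00 reallocated over remaining profit-interest units 35.
Remaining shares: Ferraro 3,040.0000 → $3,040.00; Vance 3,610.0000 → $3,610.00.

Ferraro: $3,040.00 | Vance: $3,610.00 | Sato: $2,500.00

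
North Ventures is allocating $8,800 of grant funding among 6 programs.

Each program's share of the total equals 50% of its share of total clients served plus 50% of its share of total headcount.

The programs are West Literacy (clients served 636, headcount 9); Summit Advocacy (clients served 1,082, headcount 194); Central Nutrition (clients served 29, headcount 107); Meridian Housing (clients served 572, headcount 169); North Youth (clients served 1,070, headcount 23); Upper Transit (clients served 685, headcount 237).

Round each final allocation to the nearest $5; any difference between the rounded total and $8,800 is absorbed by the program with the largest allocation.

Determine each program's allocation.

West Literacy: $740; Summit Advocacy: $2,320; Central Nutrition: $670; Meridian Housing: $1,625; North Youth: $1,295; Upper Transit: $2,150

Totals — clients served 4,074, headcount 739.
Combined weights (50% clients served + 50% headcount): West Literacy 0.0841; Summit Advocacy 0.2641; Central Nutrition 0.0760; Meridian Housing 0.1845; North Youth 0.1469; Upper Transit 0.2444.
Raw shares: West Literacy 740.48; Summit Advocacy 2,323.66; Central Nutrition 668.40; Meridian Housing 1,624.00; North Youth 1,292.56; Upper Transit 2,150.91.
After rounding ($5): West Literacy $740; Summit Advocacy $2,325; Central Nutrition $670; Meridian Housing $1,625; North Youth $1,295; Upper Transit $2,150. Sum = $8,805.
Difference $8,800 − $8,805 = −$5 applied to largest allocation (Summit Advocacy): Summit Advocacy becomes $2,320.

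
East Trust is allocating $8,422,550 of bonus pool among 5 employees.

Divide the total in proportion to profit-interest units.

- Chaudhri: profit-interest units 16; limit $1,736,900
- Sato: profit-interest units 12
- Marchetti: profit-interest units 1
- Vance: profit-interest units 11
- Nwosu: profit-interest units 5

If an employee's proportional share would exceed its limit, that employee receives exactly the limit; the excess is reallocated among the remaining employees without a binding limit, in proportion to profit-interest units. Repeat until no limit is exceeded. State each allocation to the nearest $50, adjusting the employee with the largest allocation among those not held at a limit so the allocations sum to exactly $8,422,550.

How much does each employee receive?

Chaudhri: $1,736,900 | Sato: $2,766,450 | Marchetti: $230,550 | Vance: $2,535,950 | Nwosu: $1,152,700

Sum of profit-interest units: 45.
Unconstrained shares: Chaudhri 2,994,684.44; Sato 2,246,013.33; Marchetti 187,167.78; Vance 2,058,845.56; Nwosu 935,838.89.
Capped: Chaudhri ($1,736,900); remaining pool $6,685,650 reallocated over remaining profit-interest units 29.
Shares after redistribution: Sato 2,766,475.86 → $2,766,500; Marchetti 230,539.66 → $230,550; Vance 2,535,936.21 → $2,535,950; Nwosu 1,152,698.28 → $1,152,700.
Rounding difference −$50 applied to Sato → $2,766,450.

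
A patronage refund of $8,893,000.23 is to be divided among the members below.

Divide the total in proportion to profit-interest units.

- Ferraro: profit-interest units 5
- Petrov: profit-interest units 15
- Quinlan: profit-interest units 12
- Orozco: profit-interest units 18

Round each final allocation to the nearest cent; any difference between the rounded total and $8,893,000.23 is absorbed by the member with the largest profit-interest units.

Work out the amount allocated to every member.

Sum of profit-interest units: 5 + 15 + 12 + 18 = 50.
Unrounded shares: Ferraro 889,300.0230; Petrov 2,667,900.0690; Quinlan 2,134,320.0552; Orozco 3,201,480.0828.
Rounded to nearest cent: Ferraro $889,300.02; Petrov $2,667,900.07; Quinlan $2,134,320.06; Orozco $3,201,480.08. Sum = $8,893,000.23.
Rounded total matches; no reconciliation needed.

Ferraro: $889,300.02 · Petrov: $2,667,900.07 · Quinlan: $2,134,320.06 · Orozco: $3,201,480.08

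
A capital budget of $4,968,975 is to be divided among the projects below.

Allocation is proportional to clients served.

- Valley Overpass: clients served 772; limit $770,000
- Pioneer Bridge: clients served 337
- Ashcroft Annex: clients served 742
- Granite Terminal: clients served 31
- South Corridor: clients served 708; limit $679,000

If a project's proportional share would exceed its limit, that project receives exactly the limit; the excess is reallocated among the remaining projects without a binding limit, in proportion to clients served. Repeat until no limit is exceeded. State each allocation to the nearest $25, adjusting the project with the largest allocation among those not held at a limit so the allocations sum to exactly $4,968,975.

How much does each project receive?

Combined clients served = 2,590.
Proportional shares (ignoring caps): Valley Overpass 1,481,099.88; Pioneer Bridge 646,542.31; Ashcroft Annex 1,423,544.19; Granite Terminal 59,474.22; South Corridor 1,358,314.40.
Capped: Valley Overpass ($770,000), South Corridor ($679,000); remaining pool $3,519,975 reallocated over remaining clients served 1,110.
Remaining shares: Pioneer Bridge 1,068,677.09 → $1,068,675; Ashcroft Annex 2,352,992.30 → $2,353,000; Granite Terminal 98,305.61 → $98,300.

Valley Overpass: $770,000; Pioneer Bridge: $1,068,675; Ashcroft Annex: $2,353,000; Granite Terminal: $98,300; South Corridor: $679,000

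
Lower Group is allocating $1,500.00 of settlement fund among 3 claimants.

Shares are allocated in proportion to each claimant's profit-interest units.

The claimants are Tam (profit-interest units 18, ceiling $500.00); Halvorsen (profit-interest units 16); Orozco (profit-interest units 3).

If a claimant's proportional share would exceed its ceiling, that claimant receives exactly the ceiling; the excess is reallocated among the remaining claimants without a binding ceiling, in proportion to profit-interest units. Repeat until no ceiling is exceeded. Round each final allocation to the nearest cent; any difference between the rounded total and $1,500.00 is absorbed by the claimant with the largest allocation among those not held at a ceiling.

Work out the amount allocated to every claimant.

Sum of profit-interest units: 37.
Pro-rata shares before constraints: Tam 729.7297; Halvorsen 648.6486; Orozco 121.6216.
Capped: Tam ($500.00); residual $1,000.00 reallocated over remaining profit-interest units 19.
Redistributed shares: Halvorsen 842.1053 → $842.11; Orozco 157.8947 → $157.89.

Tam: $500.00 | Halvorsen: $842.11 | Orozco: $157.89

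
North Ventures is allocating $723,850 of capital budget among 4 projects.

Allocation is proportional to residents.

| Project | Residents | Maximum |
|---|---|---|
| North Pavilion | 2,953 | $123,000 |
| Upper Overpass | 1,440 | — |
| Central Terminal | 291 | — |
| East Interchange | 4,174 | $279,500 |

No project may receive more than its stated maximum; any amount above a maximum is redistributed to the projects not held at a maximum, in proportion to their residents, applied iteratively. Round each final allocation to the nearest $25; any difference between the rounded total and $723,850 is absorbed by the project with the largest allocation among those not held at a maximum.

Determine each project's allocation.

North Pavilion: $123,000 · Upper Overpass: $267,325 · Central Terminal: $54,025 · East Interchange: $279,500

Combined residents = 8,858.
Unconstrained shares: North Pavilion 241,310.57; Upper Overpass 117,672.61; Central Terminal 23,779.67; East Interchange 341,087.14.
Capped: North Pavilion ($123,000), East Interchange ($279,500); remaining pool $321,350 reallocated over remaining residents 1,731.
Redistributed shares: Upper Overpass 267,327.56 → $267,325; Central Terminal 54,022.44 → $54,025.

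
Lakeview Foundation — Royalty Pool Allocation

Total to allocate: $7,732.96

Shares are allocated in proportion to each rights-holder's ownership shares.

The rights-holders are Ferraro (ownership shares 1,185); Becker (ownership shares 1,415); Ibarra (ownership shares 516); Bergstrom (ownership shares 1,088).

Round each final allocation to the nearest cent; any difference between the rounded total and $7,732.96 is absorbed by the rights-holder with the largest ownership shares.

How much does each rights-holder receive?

Ferraro: $2,179.72 | Becker: $2,602.79 | Ibarra: $949.15 | Bergstrom: $2,001.30

Sum of ownership shares: 1,185 + 1,415 + 516 + 1,088 = 4,204.
Pro-rata amounts: Ferraro 2,179.7235; Becker 2,602.7922; Ibarra 949.1454; Bergstrom 2,001.2989.
Rounded to nearest cent: Ferraro $2,179.72; Becker $2,602.79; Ibarra $949.15; Bergstrom $2,001.30. Sum = $7,732.96.
No rounding difference to absorb.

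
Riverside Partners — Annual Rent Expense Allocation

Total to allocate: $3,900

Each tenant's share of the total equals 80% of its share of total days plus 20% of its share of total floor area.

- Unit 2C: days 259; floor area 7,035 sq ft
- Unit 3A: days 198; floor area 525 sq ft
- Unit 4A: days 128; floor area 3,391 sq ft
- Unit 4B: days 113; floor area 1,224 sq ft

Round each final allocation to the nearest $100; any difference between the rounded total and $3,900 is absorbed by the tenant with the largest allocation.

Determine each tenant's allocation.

Unit 2C: $1,600 | Unit 3A: $900 | Unit 4A: $800 | Unit 4B: $600

Days total 698; floor area total 12,175.
Composite weights (80% days + 20% floor area): Unit 2C 0.4124; Unit 3A 0.2356; Unit 4A 0.2024; Unit 4B 0.1496.
Unrounded shares: Unit 2C 1,608.41; Unit 3A 918.68; Unit 4A 789.40; Unit 4B 583.52.
Rounded to nearest $100: Unit 2C $1,600; Unit 3A $900; Unit 4A $800; Unit 4B $600. Sum = $3,900.
No rounding difference to absorb.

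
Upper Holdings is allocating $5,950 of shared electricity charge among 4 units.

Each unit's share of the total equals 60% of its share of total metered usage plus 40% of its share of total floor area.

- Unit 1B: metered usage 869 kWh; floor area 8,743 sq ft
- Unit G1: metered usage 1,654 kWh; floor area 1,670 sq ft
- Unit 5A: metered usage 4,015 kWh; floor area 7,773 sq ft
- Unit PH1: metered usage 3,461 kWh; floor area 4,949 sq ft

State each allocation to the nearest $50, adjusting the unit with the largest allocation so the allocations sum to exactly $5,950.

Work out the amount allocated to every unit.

Unit 1B: $1,200 · Unit G1: $750 · Unit 5A: $2,250 · Unit PH1: $1,750

Metered usage total 9,999; floor area total 23,135.
Combined weights (60% metered usage + 40% floor area): Unit 1B 0.2033; Unit G1 0.1281; Unit 5A 0.3753; Unit PH1 0.2932.
Proportional shares: Unit 1B 1,209.70; Unit G1 762.34; Unit 5A 2,233.14; Unit PH1 1,744.83.
At nearest $50: Unit 1B $1,200; Unit G1 $750; Unit 5A $2,250; Unit PH1 $1,750. Sum = $5,950.
No rounding difference to absorb.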